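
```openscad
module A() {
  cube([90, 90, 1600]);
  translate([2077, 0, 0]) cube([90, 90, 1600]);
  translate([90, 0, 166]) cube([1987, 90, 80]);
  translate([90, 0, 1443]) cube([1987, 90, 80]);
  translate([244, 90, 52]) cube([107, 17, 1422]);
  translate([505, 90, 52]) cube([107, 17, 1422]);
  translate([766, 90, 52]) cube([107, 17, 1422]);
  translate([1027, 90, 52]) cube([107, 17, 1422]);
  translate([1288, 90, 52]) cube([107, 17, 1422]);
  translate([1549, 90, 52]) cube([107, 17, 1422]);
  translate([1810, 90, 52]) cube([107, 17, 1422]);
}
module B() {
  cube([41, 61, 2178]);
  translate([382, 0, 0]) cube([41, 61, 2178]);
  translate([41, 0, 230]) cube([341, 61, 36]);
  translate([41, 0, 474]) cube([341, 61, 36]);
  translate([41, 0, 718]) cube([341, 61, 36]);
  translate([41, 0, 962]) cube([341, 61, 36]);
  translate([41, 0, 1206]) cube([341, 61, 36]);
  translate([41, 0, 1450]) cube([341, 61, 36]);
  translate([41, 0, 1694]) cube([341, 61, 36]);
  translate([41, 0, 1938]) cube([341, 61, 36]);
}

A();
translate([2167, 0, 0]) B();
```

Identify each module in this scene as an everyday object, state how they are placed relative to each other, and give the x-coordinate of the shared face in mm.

The fence section's +x face and the ladder's −x face are both at x = 2167 mm.

A is a fence section. B is a ladder. The ladder is against the fence section's +x side, with their −y faces flush. The x-coordinate of the shared face is 2167 mm.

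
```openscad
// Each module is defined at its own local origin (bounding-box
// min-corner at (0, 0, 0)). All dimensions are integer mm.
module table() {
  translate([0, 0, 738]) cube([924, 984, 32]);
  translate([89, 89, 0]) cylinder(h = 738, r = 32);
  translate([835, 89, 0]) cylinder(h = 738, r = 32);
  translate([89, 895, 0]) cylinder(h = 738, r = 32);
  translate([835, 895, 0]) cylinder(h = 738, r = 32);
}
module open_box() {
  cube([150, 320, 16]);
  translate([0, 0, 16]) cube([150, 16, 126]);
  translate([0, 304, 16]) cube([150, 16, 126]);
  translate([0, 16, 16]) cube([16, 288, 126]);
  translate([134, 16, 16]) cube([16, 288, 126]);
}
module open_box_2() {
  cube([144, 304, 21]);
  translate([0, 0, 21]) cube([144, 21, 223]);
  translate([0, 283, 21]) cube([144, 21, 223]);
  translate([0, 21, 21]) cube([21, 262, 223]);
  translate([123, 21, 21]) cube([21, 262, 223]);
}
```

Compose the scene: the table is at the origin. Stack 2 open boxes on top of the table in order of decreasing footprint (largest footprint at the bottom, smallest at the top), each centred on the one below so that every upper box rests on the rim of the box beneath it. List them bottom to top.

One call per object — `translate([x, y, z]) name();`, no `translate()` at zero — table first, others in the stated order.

table();
translate([387, 332, 770]) open_box();
translate([390, 340, 912]) open_box_2();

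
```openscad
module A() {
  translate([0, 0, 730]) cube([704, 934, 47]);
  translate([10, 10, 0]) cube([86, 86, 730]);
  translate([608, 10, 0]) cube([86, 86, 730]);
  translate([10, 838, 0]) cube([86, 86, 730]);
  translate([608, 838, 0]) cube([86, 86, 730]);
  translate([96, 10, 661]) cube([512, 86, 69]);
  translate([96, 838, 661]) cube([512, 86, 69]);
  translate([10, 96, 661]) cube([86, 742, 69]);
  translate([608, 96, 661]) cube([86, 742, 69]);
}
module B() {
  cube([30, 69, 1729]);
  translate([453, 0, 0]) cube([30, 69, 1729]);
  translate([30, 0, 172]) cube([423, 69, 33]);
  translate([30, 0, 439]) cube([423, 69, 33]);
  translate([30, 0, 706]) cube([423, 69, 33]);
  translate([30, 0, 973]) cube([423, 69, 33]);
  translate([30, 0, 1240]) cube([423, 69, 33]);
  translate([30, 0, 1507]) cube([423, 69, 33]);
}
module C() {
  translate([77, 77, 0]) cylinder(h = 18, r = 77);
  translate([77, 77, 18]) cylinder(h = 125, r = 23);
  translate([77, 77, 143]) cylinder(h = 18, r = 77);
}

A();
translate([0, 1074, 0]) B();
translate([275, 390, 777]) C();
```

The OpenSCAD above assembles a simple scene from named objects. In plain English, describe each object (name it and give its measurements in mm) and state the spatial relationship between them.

A is a rectangular dining table. The top is 704×934×47 mm with its upper surface at z = 777 mm. It stands on four 86×86 mm square legs, each inset 10 mm from the nearest pair of top edges, running from the floor to the underside of the top. Four apron rails, 86 mm thick and 69 mm tall, run between adjacent legs with their top edges flush with the underside of the top and their outer faces flush with the legs' outer faces.

B is a wooden ladder with two side rails of 30×69 mm section and 1729 mm height, set 483 mm apart overall. Between them run 6 rectangular rungs (69 mm deep, 33 mm thick), front faces flush with the rails' −y face. The bottom of the first rung is 172 mm above the floor and each subsequent rung is 267 mm higher than the one below.

C is a spool: two coaxial disc flanges of radius 77 mm and thickness 18 mm, joined by a core cylinder of radius 23 mm and height 125 mm. The lower flange rests on z = 0 and the three cylinders share a vertical axis.

The ladder is on the floor beside the table on its +y side. The spool is on top of the table, centred.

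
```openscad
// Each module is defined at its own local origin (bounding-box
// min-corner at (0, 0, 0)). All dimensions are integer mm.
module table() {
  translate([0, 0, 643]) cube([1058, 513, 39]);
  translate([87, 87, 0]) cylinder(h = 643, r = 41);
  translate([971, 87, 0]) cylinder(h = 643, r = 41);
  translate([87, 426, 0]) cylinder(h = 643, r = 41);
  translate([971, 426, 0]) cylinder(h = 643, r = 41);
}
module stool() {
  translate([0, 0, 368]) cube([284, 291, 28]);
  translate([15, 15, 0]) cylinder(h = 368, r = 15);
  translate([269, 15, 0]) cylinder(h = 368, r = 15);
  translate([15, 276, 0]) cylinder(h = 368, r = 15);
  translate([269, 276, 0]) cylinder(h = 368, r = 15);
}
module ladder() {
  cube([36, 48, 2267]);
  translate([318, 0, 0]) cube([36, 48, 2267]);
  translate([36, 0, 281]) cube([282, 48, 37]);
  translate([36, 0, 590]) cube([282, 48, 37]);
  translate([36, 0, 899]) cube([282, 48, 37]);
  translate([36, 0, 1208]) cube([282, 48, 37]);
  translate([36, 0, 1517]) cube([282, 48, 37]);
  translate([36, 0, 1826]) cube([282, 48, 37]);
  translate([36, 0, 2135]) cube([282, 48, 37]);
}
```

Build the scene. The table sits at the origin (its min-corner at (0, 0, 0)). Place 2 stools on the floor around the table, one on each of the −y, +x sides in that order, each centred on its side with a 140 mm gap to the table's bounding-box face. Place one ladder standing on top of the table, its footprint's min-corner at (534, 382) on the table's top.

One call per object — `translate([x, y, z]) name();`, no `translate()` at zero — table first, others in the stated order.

table();
translate([387, -431, 0]) stool();
translate([1198, 111, 0]) stool();
translate([534, 382, 682]) ladder();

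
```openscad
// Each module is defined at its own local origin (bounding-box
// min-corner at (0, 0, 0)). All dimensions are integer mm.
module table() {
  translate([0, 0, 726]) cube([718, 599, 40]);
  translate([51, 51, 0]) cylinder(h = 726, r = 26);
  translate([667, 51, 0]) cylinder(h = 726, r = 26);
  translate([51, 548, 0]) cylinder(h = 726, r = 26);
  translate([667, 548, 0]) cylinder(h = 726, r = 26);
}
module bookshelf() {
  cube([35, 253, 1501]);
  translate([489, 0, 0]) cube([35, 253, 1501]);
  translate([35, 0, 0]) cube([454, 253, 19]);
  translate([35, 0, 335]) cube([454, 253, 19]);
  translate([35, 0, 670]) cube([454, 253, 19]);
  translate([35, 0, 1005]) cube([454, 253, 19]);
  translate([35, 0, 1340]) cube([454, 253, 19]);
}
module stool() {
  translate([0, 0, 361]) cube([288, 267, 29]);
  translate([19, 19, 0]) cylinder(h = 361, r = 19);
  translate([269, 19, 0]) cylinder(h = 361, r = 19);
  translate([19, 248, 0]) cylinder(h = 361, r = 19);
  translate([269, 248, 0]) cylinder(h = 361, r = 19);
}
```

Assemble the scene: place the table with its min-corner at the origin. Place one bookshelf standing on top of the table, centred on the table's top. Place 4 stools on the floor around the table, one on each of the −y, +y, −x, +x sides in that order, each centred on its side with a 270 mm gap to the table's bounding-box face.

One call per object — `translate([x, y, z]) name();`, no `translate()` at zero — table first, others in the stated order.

table();
translate([97, 173, 766]) bookshelf();
translate([215, -537, 0]) stool();
translate([215, 869, 0]) stool();
translate([-558, 166, 0]) stool();
translate([988, 166, 0]) stool();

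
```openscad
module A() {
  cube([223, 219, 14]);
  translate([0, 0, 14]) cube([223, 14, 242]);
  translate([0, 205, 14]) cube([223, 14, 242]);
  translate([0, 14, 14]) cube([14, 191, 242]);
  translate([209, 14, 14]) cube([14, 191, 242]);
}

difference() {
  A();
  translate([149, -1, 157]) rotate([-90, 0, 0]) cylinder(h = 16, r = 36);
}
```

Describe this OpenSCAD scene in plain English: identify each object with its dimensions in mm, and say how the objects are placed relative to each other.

A is an open storage box with external size 223×219×256 mm and wall thickness 14 mm (the base is also 14 mm thick). The base covers the whole footprint; the four walls stand on the base, with the y-facing walls full-width and the x-facing walls fitting between their inner faces.

The open box has a circular hole of radius 36 mm through its front wall, centred at (x = 149, z = 157).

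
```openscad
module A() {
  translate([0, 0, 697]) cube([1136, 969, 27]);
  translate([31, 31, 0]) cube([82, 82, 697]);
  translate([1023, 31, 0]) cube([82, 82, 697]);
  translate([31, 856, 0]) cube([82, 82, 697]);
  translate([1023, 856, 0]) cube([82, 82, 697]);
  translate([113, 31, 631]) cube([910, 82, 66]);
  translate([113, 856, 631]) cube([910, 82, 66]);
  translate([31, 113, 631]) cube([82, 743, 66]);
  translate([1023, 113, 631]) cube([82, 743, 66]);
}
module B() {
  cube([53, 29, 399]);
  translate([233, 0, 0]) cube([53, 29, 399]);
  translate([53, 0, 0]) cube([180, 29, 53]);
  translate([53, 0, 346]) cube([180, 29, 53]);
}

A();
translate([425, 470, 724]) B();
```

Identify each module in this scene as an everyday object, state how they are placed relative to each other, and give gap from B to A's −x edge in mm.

The picture frame's min-x is at 425; the table's min-x is 0; gap = 425 mm.

A is a table. B is a picture frame. The picture frame is on top of the table, centred. The gap from the picture frame to the table's −x edge is 425 mm.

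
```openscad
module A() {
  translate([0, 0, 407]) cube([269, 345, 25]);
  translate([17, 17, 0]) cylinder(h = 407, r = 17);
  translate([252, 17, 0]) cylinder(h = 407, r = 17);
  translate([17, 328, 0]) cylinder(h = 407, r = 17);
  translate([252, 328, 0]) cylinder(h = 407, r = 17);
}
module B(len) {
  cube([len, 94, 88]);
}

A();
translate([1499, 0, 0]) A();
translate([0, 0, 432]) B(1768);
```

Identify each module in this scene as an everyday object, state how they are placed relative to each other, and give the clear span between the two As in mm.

Second stool starts at x = 1499; first ends at x = 269; clear span = 1499 − 269 = 1230 mm.

A is a stool. B is a beam. A beam spans the tops of two stools. The clear span between the two stools is 1230 mm.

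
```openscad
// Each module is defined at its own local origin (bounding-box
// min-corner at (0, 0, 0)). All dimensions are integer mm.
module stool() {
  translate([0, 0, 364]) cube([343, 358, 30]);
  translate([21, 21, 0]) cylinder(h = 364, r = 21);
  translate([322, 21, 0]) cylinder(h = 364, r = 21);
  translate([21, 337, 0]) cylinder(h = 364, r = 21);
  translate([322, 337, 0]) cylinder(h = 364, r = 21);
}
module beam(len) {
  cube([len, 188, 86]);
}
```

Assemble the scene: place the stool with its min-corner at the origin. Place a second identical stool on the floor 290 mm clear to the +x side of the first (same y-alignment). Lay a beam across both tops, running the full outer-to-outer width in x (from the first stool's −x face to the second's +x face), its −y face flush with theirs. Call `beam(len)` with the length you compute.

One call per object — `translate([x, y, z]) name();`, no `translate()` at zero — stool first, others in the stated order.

stool();
translate([633, 0, 0]) stool();
translate([0, 0, 394]) beam(976);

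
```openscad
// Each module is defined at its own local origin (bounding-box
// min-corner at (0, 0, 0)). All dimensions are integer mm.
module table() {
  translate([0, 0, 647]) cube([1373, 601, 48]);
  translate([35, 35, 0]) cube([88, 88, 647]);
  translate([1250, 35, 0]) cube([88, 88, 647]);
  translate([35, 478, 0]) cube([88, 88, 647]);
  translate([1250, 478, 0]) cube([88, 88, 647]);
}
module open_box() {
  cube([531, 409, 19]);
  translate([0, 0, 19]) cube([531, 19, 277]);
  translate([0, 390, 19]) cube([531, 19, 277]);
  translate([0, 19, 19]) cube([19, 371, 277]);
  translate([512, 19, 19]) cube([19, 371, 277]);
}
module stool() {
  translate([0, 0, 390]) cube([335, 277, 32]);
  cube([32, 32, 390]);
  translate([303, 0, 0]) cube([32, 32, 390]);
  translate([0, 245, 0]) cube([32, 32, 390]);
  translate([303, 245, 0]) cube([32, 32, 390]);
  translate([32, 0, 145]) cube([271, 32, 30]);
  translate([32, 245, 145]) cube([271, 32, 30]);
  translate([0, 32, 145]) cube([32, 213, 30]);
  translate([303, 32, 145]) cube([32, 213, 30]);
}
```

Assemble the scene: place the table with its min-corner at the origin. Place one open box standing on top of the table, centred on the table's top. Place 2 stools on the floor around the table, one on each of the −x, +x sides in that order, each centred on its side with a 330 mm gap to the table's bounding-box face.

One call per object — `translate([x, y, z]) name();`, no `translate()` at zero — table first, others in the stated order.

table();
translate([421, 96, 695]) open_box();
translate([-665, 162, 0]) stool();
translate([1703, 162, 0]) stool();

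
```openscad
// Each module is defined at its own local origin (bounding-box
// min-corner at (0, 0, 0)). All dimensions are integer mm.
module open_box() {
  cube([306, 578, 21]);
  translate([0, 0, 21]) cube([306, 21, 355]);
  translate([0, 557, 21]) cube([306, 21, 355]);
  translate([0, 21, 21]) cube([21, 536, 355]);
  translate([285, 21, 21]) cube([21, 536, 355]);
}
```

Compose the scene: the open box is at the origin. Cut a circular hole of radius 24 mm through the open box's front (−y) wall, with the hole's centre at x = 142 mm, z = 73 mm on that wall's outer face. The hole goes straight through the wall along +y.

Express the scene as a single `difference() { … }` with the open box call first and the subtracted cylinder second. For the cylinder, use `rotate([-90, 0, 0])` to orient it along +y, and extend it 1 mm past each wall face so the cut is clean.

difference() {
  open_box();
  translate([142, -1, 73]) rotate([-90, 0, 0]) cylinder(h = 23, r = 24);
}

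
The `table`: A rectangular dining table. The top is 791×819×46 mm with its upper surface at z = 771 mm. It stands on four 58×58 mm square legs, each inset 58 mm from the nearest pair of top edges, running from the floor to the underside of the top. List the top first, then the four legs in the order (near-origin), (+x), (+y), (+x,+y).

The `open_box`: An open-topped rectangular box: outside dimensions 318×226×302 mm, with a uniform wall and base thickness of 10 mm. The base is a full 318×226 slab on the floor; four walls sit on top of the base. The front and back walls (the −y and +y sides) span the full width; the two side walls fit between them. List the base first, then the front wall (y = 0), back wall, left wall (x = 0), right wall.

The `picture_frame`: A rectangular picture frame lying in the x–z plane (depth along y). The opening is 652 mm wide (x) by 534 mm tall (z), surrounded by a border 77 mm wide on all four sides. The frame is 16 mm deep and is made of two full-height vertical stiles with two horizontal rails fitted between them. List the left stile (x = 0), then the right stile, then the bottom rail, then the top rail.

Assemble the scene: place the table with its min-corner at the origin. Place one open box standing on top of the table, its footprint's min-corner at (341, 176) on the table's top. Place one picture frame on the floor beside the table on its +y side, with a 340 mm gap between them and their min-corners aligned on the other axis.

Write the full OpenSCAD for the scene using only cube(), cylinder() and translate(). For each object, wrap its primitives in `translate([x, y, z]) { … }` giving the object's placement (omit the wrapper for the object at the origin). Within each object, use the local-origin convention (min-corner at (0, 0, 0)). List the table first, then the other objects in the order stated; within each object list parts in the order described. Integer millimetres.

translate([0, 0, 725]) cube([791, 819, 46]);
translate([58, 58, 0]) cube([58, 58, 725]);
translate([675, 58, 0]) cube([58, 58, 725]);
translate([58, 703, 0]) cube([58, 58, 725]);
translate([675, 703, 0]) cube([58, 58, 725]);
translate([341, 176, 771]) {
  cube([318, 226, 10]);
  translate([0, 0, 10]) cube([318, 10, 292]);
  translate([0, 216, 10]) cube([318, 10, 292]);
  translate([0, 10, 10]) cube([10, 206, 292]);
  translate([308, 10, 10]) cube([10, 206, 292]);
}
translate([0, 1159, 0]) {
  cube([77, 16, 688]);
  translate([729, 0, 0]) cube([77, 16, 688]);
  translate([77, 0, 0]) cube([652, 16, 77]);
  translate([77, 0, 611]) cube([652, 16, 77]);
}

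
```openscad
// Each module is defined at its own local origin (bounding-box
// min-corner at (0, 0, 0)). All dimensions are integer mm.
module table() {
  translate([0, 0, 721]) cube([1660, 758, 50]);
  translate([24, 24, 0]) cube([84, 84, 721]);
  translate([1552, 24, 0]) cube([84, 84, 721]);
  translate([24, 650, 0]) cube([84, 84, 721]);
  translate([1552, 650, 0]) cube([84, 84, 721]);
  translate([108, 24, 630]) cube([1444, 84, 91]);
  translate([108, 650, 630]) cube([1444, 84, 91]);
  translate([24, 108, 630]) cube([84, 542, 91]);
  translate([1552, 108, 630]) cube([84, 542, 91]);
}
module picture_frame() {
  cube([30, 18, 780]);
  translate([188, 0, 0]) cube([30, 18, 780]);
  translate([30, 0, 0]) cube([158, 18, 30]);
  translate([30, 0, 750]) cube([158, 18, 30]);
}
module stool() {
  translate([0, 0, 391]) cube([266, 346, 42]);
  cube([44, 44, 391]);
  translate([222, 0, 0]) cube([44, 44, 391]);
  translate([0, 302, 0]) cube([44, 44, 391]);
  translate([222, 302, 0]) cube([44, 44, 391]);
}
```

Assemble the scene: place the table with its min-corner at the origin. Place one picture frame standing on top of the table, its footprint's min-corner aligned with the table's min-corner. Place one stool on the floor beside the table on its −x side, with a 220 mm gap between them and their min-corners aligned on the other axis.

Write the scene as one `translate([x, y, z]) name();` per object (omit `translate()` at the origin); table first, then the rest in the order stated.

table();
translate([0, 0, 771]) picture_frame();
translate([-486, 0, 0]) stool();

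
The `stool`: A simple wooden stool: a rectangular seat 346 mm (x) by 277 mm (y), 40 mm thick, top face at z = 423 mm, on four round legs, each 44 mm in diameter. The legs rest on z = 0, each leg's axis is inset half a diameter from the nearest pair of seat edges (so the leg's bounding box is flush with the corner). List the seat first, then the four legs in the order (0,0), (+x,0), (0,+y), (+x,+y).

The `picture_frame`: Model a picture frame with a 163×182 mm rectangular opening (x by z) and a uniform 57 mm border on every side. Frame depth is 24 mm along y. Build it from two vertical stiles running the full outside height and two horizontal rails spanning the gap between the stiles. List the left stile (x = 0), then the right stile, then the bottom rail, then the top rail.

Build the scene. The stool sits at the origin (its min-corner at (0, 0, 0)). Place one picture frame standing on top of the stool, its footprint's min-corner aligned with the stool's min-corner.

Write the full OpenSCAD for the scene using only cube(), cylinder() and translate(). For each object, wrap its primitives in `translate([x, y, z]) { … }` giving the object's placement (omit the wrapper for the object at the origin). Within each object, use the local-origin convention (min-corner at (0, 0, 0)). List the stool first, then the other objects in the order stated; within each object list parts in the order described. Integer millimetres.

translate([0, 0, 383]) cube([346, 277, 40]);
translate([22, 22, 0]) cylinder(h = 383, r = 22);
translate([324, 22, 0]) cylinder(h = 383, r = 22);
translate([22, 255, 0]) cylinder(h = 383, r = 22);
translate([324, 255, 0]) cylinder(h = 383, r = 22);
translate([0, 0, 423]) {
  cube([57, 24, 296]);
  translate([220, 0, 0]) cube([57, 24, 296]);
  translate([57, 0, 0]) cube([163, 24, 57]);
  translate([57, 0, 239]) cube([163, 24, 57]);
}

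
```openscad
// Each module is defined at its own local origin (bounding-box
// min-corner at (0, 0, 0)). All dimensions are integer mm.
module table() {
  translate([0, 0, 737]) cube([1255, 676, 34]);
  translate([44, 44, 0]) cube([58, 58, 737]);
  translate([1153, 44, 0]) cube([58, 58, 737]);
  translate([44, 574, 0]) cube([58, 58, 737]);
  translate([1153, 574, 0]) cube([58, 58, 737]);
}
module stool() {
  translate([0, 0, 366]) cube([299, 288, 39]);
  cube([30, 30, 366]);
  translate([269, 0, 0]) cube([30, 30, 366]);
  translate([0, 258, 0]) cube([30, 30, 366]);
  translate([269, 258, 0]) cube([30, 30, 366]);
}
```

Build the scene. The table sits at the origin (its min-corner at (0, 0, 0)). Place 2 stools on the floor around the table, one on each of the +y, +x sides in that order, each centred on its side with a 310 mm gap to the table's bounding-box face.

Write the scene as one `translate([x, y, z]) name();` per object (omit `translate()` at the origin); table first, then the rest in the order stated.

table();
translate([478, 986, 0]) stool();
translate([1565, 194, 0]) stool();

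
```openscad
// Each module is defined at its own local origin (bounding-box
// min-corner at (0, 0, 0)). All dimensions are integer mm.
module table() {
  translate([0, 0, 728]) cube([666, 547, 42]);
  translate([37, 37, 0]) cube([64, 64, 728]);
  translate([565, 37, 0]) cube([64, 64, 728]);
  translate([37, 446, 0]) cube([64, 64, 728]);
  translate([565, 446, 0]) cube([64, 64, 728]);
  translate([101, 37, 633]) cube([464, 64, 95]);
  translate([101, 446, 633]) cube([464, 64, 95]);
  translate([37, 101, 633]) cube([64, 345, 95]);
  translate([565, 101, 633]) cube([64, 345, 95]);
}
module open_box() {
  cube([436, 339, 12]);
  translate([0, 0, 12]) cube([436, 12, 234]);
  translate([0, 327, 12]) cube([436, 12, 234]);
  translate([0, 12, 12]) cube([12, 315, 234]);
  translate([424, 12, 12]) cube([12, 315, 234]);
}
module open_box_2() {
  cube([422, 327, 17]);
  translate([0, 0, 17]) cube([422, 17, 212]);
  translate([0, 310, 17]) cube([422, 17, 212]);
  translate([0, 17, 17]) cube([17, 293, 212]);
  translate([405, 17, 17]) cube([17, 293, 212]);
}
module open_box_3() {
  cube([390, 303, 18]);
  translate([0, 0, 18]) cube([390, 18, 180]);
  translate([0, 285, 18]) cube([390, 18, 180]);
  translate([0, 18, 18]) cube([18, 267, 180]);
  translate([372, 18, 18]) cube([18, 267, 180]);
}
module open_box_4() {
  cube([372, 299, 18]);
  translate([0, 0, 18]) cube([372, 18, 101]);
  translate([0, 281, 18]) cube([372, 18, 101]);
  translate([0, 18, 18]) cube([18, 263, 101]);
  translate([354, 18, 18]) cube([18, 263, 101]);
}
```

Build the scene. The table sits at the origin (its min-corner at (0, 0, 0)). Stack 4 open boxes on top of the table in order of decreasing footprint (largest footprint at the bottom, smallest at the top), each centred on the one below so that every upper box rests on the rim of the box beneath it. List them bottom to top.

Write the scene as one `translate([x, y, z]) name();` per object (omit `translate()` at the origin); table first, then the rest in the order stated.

table();
translate([115, 104, 770]) open_box();
translate([122, 110, 1016]) open_box_2();
translate([138, 122, 1245]) open_box_3();
translate([147, 124, 1443]) open_box_4();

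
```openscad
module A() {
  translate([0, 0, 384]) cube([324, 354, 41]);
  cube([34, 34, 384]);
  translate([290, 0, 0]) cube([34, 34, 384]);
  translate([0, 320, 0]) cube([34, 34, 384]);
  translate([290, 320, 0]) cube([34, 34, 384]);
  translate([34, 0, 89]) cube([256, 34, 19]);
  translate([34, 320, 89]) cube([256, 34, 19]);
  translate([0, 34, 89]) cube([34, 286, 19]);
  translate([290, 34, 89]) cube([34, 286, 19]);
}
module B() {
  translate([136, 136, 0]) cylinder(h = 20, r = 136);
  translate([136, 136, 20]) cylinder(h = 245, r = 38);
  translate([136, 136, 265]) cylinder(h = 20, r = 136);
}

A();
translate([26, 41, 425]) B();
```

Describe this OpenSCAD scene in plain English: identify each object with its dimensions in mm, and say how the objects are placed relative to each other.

A is a four-legged stool. The seat is 324×354 mm, 41 mm thick, top at z = 425 mm. It stands on four square legs, each 34×34 mm in cross-section, from z = 0 to the seat underside, each flush with a corner of the seat. Four stretchers, 34 mm wide and 19 mm tall, connect adjacent legs with their undersides at z = 89 mm, each running between the inner faces of the legs it joins and aligned with the legs' outer faces on the other axis.

B is a spool: two coaxial disc flanges of radius 136 mm and thickness 20 mm, joined by a core cylinder of radius 38 mm and height 245 mm. The lower flange rests on z = 0 and the three cylinders share a vertical axis.

The spool is on top of the stool, centred.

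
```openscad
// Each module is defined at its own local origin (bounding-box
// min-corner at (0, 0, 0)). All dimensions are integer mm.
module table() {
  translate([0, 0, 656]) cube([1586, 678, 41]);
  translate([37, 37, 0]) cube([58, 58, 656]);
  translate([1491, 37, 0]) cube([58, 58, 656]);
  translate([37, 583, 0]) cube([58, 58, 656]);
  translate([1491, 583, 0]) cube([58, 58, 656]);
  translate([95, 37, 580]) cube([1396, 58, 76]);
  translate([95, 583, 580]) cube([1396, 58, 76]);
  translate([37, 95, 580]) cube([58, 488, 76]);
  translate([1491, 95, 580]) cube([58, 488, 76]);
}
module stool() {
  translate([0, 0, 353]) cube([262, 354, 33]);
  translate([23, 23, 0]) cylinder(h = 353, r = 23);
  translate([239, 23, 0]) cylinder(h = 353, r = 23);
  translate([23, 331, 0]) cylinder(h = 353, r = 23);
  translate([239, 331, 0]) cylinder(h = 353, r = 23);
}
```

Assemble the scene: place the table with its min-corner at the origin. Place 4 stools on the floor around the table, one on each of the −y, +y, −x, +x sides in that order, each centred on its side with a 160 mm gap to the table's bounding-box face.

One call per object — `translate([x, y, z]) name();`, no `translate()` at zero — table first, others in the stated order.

table();
translate([662, -514, 0]) stool();
translate([662, 838, 0]) stool();
translate([-422, 162, 0]) stool();
translate([1746, 162, 0]) stool();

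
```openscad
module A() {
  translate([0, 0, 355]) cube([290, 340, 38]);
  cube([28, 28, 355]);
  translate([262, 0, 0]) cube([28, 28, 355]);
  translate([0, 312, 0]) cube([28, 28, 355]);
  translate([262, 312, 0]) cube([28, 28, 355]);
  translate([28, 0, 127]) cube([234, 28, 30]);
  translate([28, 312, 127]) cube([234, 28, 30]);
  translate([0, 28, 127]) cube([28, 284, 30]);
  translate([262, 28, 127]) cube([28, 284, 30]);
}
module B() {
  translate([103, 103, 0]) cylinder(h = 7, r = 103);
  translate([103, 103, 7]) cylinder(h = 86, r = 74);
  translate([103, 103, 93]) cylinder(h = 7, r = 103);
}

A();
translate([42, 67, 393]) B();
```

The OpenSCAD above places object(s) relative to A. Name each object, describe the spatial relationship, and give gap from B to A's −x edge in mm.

A is a stool. B is a spool. The spool is on top of the stool, centred. The gap from the spool to the stool's −x edge is 42 mm.

The spool's min-x is at 42; the stool's min-x is 0; gap = 42 mm.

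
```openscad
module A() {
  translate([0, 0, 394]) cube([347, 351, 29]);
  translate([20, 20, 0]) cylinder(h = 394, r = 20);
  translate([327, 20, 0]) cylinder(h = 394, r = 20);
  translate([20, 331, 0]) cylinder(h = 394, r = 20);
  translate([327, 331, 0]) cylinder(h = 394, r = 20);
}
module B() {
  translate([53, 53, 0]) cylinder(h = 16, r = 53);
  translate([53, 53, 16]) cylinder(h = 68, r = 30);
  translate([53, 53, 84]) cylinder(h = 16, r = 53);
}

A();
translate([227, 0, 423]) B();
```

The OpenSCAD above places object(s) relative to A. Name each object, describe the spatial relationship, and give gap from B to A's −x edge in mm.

A is a stool. B is a spool. The spool is on top of the stool. The gap from the spool to the stool's −x edge is 227 mm.

The spool's min-x is at 227; the stool's min-x is 0; gap = 227 mm.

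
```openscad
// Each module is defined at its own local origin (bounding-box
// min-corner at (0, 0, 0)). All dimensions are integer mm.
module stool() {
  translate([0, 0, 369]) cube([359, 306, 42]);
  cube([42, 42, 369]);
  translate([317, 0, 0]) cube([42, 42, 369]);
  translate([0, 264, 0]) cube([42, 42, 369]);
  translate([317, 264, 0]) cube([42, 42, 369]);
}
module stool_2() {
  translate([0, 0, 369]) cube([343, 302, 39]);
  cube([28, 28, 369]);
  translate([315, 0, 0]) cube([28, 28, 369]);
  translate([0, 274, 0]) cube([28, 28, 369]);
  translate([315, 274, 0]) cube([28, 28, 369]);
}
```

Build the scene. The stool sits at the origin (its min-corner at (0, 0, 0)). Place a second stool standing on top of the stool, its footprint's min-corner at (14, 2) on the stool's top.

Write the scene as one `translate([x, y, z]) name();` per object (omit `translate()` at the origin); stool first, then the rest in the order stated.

stool();
translate([14, 2, 411]) stool_2();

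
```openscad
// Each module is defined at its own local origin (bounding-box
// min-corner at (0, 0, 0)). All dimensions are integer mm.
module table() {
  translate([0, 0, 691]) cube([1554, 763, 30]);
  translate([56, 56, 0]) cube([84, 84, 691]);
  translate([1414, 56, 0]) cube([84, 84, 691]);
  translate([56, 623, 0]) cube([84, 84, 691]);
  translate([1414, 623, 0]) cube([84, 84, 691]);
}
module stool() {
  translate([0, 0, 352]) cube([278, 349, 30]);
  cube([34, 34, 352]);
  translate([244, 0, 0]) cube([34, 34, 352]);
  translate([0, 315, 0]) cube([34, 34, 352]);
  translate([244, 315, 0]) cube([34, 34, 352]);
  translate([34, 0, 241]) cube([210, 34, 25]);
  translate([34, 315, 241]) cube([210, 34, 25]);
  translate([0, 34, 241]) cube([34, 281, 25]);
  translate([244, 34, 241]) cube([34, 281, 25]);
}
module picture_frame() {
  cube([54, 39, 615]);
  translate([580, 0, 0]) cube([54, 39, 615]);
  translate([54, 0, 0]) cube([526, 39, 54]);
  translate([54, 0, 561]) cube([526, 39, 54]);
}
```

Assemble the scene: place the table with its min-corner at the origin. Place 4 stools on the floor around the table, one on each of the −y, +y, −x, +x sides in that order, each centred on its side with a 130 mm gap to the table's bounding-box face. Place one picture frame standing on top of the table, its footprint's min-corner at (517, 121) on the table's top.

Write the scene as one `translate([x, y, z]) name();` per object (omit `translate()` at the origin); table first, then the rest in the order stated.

table();
translate([638, -479, 0]) stool();
translate([638, 893, 0]) stool();
translate([-408, 207, 0]) stool();
translate([1684, 207, 0]) stool();
translate([517, 121, 721]) picture_frame();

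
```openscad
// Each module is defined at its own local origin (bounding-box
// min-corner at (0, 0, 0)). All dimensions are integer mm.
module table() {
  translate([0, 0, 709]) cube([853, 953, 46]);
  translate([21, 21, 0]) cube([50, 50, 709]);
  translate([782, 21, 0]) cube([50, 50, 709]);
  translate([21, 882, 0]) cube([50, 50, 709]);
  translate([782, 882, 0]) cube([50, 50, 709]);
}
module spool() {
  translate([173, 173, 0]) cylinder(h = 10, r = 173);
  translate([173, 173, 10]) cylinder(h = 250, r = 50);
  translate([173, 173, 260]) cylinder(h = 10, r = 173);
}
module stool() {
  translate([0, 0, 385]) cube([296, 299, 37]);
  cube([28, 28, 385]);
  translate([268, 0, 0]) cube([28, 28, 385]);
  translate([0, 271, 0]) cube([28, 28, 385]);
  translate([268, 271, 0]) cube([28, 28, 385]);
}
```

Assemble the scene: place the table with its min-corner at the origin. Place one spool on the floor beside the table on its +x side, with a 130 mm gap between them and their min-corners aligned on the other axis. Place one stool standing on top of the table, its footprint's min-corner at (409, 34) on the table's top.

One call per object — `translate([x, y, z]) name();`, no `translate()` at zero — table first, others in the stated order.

table();
translate([983, 0, 0]) spool();
translate([409, 34, 755]) stool();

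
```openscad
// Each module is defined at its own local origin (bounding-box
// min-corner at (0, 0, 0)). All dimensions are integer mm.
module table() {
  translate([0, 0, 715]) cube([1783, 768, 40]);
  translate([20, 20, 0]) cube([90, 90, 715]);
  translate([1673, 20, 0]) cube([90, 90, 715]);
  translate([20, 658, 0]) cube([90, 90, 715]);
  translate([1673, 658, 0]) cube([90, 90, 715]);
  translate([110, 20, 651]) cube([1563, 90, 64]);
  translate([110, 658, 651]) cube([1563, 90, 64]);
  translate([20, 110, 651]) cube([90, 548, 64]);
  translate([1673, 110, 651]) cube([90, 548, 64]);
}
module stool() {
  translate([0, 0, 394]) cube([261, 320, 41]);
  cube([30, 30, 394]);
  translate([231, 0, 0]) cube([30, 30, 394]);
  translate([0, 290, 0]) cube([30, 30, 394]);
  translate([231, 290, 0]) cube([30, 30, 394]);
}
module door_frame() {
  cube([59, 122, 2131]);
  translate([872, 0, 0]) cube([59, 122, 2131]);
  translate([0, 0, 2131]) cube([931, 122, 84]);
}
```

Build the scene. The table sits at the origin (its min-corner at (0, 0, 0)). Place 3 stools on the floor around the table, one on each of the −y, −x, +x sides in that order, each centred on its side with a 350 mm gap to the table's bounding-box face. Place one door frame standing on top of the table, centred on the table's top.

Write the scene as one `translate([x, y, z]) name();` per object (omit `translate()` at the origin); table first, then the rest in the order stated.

table();
translate([761, -670, 0]) stool();
translate([-611, 224, 0]) stool();
translate([2133, 224, 0]) stool();
translate([426, 323, 755]) door_frame();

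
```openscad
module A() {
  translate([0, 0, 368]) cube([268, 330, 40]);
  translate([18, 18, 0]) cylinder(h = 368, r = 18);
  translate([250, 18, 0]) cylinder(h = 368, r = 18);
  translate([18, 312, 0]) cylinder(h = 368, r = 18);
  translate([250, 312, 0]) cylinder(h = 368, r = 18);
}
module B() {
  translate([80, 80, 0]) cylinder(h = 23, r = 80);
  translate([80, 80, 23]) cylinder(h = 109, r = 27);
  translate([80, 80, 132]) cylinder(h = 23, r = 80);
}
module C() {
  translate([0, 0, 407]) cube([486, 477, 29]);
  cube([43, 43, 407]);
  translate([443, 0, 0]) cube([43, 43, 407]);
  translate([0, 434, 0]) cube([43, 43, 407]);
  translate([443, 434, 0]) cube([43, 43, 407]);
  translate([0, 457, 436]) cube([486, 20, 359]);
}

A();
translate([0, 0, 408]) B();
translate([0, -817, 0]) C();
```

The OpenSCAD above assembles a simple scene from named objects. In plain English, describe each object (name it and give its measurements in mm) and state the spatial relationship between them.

A is a four-legged stool. The seat is a 268×330×40 mm slab whose top surface is at z = 408 mm; four round legs, each 36 mm in diameter, run from the floor (z = 0) to the underside of the seat, each leg's axis is inset half a diameter from the nearest pair of seat edges (so the leg's bounding box is flush with the corner).

B is a spool: two coaxial disc flanges of radius 80 mm and thickness 23 mm, joined by a core cylinder of radius 27 mm and height 109 mm. The lower flange rests on z = 0 and the three cylinders share a vertical axis.

C is a chair. The seat is a 486×477×29 mm slab with its top at z = 436 mm, on four 43×43 mm corner legs (flush with the seat edges, standing on z = 0). A flat backrest 20 mm thick, 359 mm tall, spans the full seat width and rises from the seat top along its +y edge, rear face flush with the rear of the seat.

The spool is on top of the stool. The chair is on the floor beside the stool on its −y side.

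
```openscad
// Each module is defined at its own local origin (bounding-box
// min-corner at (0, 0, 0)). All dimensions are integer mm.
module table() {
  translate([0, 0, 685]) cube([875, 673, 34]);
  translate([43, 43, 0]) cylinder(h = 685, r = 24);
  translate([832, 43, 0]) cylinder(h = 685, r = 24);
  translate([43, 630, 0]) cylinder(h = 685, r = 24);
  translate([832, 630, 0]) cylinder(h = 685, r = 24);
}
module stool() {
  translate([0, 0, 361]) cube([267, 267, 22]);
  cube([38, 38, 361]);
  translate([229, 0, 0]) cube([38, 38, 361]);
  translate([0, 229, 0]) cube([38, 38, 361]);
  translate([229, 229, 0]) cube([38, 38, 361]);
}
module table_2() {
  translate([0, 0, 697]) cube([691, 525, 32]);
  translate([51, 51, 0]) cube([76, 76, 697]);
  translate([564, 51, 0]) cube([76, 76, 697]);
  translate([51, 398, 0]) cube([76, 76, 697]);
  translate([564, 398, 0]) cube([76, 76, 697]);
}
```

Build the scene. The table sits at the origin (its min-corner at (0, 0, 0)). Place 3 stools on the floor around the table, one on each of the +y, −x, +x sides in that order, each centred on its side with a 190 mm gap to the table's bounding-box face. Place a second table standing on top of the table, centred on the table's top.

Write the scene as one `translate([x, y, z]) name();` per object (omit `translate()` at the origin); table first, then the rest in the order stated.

table();
translate([304, 863, 0]) stool();
translate([-457, 203, 0]) stool();
translate([1065, 203, 0]) stool();
translate([92, 74, 719]) table_2();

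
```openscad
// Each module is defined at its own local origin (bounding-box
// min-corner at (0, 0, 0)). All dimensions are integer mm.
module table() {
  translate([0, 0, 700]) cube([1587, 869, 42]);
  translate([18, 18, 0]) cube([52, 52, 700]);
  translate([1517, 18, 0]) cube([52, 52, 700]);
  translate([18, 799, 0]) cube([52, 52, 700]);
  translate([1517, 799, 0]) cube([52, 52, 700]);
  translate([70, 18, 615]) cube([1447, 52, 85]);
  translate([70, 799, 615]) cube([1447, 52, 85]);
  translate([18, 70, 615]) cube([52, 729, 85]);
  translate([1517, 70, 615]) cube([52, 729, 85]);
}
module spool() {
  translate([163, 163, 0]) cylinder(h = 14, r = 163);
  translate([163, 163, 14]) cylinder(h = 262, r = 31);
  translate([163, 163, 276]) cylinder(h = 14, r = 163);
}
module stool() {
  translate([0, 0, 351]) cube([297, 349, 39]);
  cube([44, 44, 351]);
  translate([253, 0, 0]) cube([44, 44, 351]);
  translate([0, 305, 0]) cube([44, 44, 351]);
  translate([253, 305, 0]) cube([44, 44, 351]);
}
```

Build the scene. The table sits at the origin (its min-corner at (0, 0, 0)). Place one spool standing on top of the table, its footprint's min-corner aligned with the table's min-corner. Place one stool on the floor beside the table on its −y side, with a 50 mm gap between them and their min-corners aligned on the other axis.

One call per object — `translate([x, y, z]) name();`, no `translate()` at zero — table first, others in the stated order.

table();
translate([0, 0, 742]) spool();
translate([0, -399, 0]) stool();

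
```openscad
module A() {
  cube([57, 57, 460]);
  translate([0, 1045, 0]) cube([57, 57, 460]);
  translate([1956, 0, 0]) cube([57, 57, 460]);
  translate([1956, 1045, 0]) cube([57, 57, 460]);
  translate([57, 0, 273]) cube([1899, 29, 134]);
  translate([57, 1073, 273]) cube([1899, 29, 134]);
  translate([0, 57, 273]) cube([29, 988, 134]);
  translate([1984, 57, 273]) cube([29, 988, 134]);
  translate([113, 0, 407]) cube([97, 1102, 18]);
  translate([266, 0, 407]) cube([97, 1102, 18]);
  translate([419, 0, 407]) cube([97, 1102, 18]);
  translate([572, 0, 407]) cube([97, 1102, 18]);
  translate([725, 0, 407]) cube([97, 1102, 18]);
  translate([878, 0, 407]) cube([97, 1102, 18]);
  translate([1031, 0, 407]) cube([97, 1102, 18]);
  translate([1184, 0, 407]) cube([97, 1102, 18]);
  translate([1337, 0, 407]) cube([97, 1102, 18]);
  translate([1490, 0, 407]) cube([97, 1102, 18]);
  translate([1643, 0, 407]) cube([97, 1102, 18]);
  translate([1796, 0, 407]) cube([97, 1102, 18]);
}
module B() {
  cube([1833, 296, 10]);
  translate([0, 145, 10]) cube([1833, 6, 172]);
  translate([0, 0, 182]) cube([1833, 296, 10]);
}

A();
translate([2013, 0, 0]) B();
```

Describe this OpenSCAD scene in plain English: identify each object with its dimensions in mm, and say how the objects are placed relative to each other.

A is a bed frame 2013 mm long (x) by 1102 mm wide (y). Four 57×57 mm corner posts, 460 mm tall, at the corners of the footprint. Four rails of 29 mm thickness and 134 mm height run between adjacent posts with their undersides at z = 273 mm, their outer faces flush with the outside of the frame (the two x-running rails run between the posts' inner faces; the two y-running rails run between the posts' inner faces). 12 slats, each 97 mm wide (x) and 18 mm thick, lie across the top of the two x-running rails, running the full 1102 mm width of the frame in y; the slats are evenly spaced along x between the inner faces of the end posts with equal gaps (rounded down to the nearest mm) at the −x end and between each pair — any rounding remainder accumulates at the +x end.

B is an I-beam lying along x, 1833 mm long. Overall section height 192 mm. Two flanges 296 mm wide (y) and 10 mm thick, one on the floor and one at the top; a web 6 mm thick runs between them, centred on the flange width.

The I-beam is against the bed frame's +x side, with their −y faces flush.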